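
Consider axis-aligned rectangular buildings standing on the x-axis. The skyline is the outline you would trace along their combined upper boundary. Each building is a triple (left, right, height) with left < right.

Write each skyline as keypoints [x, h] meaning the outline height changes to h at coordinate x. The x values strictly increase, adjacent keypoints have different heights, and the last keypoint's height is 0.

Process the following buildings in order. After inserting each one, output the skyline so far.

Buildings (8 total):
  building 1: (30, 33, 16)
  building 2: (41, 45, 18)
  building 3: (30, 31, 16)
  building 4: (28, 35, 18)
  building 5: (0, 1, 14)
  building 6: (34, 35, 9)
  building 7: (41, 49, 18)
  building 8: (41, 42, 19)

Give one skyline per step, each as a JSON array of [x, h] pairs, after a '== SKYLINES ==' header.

== SKYLINES ==
[[30,16],[33,0]]
[[30,16],[33,0],[41,18],[45,0]]
[[30,16],[33,0],[41,18],[45,0]]
[[28,18],[35,0],[41,18],[45,0]]
[[0,14],[1,0],[28,18],[35,0],[41,18],[45,0]]
[[0,14],[1,0],[28,18],[35,0],[41,18],[45,0]]
[[0,14],[1,0],[28,18],[35,0],[41,18],[49,0]]
[[0,14],[1,0],[28,18],[35,0],[41,19],[42,18],[49,0]]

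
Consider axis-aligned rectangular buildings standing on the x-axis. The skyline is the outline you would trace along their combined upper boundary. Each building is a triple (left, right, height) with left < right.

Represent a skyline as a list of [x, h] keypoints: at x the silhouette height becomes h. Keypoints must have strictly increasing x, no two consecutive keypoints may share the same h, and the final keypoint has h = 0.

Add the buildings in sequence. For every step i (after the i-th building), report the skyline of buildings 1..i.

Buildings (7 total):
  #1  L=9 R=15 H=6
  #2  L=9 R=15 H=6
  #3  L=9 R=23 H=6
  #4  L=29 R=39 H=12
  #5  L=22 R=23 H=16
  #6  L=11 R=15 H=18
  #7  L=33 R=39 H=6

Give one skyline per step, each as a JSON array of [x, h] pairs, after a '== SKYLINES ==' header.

== SKYLINES ==
[[9,6],[15,0]]
[[9,6],[15,0]]
[[9,6],[23,0]]
[[9,6],[23,0],[29,12],[39,0]]
[[9,6],[22,16],[23,0],[29,12],[39,0]]
[[9,6],[11,18],[15,6],[22,16],[23,0],[29,12],[39,0]]
[[9,6],[11,18],[15,6],[22,16],[23,0],[29,12],[39,0]]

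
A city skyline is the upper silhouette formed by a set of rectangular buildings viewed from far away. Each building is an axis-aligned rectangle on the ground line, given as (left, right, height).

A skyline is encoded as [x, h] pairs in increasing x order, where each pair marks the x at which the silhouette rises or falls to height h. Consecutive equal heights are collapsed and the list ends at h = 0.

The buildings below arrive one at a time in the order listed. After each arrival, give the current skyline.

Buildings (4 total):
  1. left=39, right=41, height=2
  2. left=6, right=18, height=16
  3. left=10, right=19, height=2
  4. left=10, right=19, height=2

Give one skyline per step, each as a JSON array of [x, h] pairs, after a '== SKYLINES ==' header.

== SKYLINES ==
[[39,2],[41,0]]
[[6,16],[18,0],[39,2],[41,0]]
[[6,16],[18,2],[19,0],[39,2],[41,0]]
[[6,16],[18,2],[19,0],[39,2],[41,0]]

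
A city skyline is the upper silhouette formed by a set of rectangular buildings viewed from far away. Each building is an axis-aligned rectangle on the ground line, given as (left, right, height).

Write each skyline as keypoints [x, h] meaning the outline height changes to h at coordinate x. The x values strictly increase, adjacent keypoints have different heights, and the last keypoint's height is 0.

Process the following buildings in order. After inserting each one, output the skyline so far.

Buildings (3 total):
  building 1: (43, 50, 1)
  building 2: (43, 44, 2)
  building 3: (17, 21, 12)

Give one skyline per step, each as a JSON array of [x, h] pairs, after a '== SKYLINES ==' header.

== SKYLINES ==
[[43,1],[50,0]]
[[43,2],[44,1],[50,0]]
[[17,12],[21,0],[43,2],[44,1],[50,0]]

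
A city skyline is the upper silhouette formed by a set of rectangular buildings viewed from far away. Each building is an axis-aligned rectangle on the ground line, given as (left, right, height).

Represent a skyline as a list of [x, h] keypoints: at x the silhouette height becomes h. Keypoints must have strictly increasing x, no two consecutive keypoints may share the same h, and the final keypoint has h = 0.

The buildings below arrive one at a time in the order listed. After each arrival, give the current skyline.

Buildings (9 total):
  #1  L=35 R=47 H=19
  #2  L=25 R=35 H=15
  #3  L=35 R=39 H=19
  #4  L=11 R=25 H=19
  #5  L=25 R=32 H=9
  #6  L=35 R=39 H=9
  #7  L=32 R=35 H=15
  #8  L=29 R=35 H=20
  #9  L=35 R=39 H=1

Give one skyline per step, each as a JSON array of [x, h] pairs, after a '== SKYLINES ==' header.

== SKYLINES ==
[[35,19],[47,0]]
[[25,15],[35,19],[47,0]]
[[25,15],[35,19],[47,0]]
[[11,19],[25,15],[35,19],[47,0]]
[[11,19],[25,15],[35,19],[47,0]]
[[11,19],[25,15],[35,19],[47,0]]
[[11,19],[25,15],[35,19],[47,0]]
[[11,19],[25,15],[29,20],[35,19],[47,0]]
[[11,19],[25,15],[29,20],[35,19],[47,0]]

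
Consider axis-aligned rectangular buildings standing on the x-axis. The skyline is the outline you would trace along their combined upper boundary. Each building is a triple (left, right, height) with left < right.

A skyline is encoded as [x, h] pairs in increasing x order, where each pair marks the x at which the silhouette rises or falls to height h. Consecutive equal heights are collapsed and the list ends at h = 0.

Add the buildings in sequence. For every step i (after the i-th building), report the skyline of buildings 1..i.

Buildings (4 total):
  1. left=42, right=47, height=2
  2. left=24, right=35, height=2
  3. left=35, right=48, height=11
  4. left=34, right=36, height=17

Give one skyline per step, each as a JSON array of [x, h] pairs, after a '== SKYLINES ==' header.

== SKYLINES ==
[[42,2],[47,0]]
[[24,2],[35,0],[42,2],[47,0]]
[[24,2],[35,11],[48,0]]
[[24,2],[34,17],[36,11],[48,0]]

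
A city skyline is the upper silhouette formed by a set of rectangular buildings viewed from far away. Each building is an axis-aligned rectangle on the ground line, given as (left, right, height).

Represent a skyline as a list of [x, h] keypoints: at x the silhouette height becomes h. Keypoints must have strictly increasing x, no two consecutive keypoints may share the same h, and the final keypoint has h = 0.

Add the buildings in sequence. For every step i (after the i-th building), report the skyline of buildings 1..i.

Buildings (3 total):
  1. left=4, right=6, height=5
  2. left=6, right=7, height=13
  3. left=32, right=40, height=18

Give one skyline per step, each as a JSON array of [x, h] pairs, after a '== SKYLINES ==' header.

== SKYLINES ==
[[4,5],[6,0]]
[[4,5],[6,13],[7,0]]
[[4,5],[6,13],[7,0],[32,18],[40,0]]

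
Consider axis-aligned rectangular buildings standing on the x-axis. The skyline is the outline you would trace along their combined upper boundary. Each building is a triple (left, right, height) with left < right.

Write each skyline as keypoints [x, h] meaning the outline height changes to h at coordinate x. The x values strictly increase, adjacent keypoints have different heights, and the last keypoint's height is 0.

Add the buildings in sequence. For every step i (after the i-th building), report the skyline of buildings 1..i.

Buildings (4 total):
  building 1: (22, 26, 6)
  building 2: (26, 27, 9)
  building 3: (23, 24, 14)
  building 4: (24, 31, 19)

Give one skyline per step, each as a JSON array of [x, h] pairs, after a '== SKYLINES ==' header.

== SKYLINES ==
[[22,6],[26,0]]
[[22,6],[26,9],[27,0]]
[[22,6],[23,14],[24,6],[26,9],[27,0]]
[[22,6],[23,14],[24,19],[31,0]]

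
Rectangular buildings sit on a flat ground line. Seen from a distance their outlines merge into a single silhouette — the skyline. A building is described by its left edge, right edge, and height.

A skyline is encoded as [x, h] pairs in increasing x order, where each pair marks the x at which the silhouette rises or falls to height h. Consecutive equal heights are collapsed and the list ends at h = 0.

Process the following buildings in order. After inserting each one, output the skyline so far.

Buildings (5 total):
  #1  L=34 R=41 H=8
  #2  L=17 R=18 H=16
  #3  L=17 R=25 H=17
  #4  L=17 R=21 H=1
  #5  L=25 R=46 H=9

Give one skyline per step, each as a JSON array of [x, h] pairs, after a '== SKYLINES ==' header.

== SKYLINES ==
[[34,8],[41,0]]
[[17,16],[18,0],[34,8],[41,0]]
[[17,17],[25,0],[34,8],[41,0]]
[[17,17],[25,0],[34,8],[41,0]]
[[17,17],[25,9],[46,0]]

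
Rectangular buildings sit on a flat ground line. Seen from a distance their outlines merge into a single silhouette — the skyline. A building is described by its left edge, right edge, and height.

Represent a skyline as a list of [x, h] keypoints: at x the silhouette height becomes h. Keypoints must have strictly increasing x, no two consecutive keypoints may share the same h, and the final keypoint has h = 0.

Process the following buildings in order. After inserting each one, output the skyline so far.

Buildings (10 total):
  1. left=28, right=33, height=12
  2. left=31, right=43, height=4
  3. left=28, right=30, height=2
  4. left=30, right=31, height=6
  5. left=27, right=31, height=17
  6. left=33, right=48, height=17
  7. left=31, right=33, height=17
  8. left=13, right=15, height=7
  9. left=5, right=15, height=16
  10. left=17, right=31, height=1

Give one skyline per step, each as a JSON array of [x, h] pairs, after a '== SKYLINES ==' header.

== SKYLINES ==
[[28,12],[33,0]]
[[28,12],[33,4],[43,0]]
[[28,12],[33,4],[43,0]]
[[28,12],[33,4],[43,0]]
[[27,17],[31,12],[33,4],[43,0]]
[[27,17],[31,12],[33,17],[48,0]]
[[27,17],[48,0]]
[[13,7],[15,0],[27,17],[48,0]]
[[5,16],[15,0],[27,17],[48,0]]
[[5,16],[15,0],[17,1],[27,17],[48,0]]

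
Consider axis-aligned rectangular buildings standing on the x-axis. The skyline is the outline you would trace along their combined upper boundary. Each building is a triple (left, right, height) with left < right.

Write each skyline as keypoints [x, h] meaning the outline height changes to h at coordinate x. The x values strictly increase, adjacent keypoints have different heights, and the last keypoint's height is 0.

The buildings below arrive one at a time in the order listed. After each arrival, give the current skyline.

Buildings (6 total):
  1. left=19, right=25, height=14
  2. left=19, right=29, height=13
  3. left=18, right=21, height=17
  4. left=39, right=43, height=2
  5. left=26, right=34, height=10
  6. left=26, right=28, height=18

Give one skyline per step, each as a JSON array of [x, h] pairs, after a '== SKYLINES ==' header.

== SKYLINES ==
[[19,14],[25,0]]
[[19,14],[25,13],[29,0]]
[[18,17],[21,14],[25,13],[29,0]]
[[18,17],[21,14],[25,13],[29,0],[39,2],[43,0]]
[[18,17],[21,14],[25,13],[29,10],[34,0],[39,2],[43,0]]
[[18,17],[21,14],[25,13],[26,18],[28,13],[29,10],[34,0],[39,2],[43,0]]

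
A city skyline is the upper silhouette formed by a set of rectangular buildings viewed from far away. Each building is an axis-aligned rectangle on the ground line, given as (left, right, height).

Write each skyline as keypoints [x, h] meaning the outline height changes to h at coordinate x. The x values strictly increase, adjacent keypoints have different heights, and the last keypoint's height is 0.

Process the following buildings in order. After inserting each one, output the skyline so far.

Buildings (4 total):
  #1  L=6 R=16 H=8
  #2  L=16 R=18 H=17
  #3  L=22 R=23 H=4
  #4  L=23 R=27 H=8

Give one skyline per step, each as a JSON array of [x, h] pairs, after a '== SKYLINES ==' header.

== SKYLINES ==
[[6,8],[16,0]]
[[6,8],[16,17],[18,0]]
[[6,8],[16,17],[18,0],[22,4],[23,0]]
[[6,8],[16,17],[18,0],[22,4],[23,8],[27,0]]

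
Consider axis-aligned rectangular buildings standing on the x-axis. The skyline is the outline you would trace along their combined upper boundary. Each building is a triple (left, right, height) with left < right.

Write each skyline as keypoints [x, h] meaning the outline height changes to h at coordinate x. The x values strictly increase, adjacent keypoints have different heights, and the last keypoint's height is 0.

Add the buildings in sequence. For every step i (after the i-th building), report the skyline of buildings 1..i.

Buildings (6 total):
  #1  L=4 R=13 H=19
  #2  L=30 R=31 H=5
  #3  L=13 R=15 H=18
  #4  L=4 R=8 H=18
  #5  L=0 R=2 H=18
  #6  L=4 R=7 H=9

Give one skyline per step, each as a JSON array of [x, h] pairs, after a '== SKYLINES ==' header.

== SKYLINES ==
[[4,19],[13,0]]
[[4,19],[13,0],[30,5],[31,0]]
[[4,19],[13,18],[15,0],[30,5],[31,0]]
[[4,19],[13,18],[15,0],[30,5],[31,0]]
[[0,18],[2,0],[4,19],[13,18],[15,0],[30,5],[31,0]]
[[0,18],[2,0],[4,19],[13,18],[15,0],[30,5],[31,0]]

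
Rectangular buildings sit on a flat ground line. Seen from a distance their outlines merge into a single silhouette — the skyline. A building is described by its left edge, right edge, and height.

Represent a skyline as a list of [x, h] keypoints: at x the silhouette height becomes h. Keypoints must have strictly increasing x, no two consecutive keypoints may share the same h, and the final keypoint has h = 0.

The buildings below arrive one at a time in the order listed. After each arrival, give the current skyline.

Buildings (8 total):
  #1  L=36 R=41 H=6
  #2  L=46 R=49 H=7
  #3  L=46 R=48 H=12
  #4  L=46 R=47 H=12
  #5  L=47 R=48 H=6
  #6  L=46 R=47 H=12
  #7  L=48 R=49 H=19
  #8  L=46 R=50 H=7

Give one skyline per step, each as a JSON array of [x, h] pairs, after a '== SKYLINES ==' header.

== SKYLINES ==
[[36,6],[41,0]]
[[36,6],[41,0],[46,7],[49,0]]
[[36,6],[41,0],[46,12],[48,7],[49,0]]
[[36,6],[41,0],[46,12],[48,7],[49,0]]
[[36,6],[41,0],[46,12],[48,7],[49,0]]
[[36,6],[41,0],[46,12],[48,7],[49,0]]
[[36,6],[41,0],[46,12],[48,19],[49,0]]
[[36,6],[41,0],[46,12],[48,19],[49,7],[50,0]]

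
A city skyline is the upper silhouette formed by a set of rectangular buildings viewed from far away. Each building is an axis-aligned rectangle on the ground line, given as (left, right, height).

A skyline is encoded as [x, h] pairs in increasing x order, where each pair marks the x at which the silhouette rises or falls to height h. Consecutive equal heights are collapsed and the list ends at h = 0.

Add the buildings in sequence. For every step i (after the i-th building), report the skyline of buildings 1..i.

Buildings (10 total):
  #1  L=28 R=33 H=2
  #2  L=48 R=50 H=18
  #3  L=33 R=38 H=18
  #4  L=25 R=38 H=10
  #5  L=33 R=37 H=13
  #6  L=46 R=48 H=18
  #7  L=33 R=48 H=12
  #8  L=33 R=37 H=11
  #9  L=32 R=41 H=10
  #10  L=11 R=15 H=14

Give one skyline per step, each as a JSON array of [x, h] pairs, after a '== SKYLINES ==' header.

== SKYLINES ==
[[28,2],[33,0]]
[[28,2],[33,0],[48,18],[50,0]]
[[28,2],[33,18],[38,0],[48,18],[50,0]]
[[25,10],[33,18],[38,0],[48,18],[50,0]]
[[25,10],[33,18],[38,0],[48,18],[50,0]]
[[25,10],[33,18],[38,0],[46,18],[50,0]]
[[25,10],[33,18],[38,12],[46,18],[50,0]]
[[25,10],[33,18],[38,12],[46,18],[50,0]]
[[25,10],[33,18],[38,12],[46,18],[50,0]]
[[11,14],[15,0],[25,10],[33,18],[38,12],[46,18],[50,0]]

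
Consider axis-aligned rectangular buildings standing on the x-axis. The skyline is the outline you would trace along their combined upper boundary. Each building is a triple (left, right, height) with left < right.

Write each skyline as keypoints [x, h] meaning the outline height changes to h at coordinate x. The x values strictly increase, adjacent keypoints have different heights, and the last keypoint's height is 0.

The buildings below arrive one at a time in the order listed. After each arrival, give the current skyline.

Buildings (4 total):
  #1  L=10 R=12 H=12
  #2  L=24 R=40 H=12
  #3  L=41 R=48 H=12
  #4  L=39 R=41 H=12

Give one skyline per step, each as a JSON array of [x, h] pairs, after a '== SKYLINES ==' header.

== SKYLINES ==
[[10,12],[12,0]]
[[10,12],[12,0],[24,12],[40,0]]
[[10,12],[12,0],[24,12],[40,0],[41,12],[48,0]]
[[10,12],[12,0],[24,12],[48,0]]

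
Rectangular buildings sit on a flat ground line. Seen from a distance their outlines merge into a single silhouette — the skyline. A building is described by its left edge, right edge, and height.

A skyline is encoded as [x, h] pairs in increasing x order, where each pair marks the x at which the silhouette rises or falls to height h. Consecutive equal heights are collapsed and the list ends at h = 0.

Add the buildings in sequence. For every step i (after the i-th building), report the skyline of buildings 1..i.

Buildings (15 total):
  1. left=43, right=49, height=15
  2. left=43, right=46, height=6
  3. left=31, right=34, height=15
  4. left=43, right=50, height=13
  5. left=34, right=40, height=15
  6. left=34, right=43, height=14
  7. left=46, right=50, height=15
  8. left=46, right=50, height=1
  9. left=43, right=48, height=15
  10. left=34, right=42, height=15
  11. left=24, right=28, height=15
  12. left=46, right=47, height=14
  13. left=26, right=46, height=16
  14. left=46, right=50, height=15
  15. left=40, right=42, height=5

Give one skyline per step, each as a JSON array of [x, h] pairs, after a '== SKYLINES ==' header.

== SKYLINES ==
[[43,15],[49,0]]
[[43,15],[49,0]]
[[31,15],[34,0],[43,15],[49,0]]
[[31,15],[34,0],[43,15],[49,13],[50,0]]
[[31,15],[40,0],[43,15],[49,13],[50,0]]
[[31,15],[40,14],[43,15],[49,13],[50,0]]
[[31,15],[40,14],[43,15],[50,0]]
[[31,15],[40,14],[43,15],[50,0]]
[[31,15],[40,14],[43,15],[50,0]]
[[31,15],[42,14],[43,15],[50,0]]
[[24,15],[28,0],[31,15],[42,14],[43,15],[50,0]]
[[24,15],[28,0],[31,15],[42,14],[43,15],[50,0]]
[[24,15],[26,16],[46,15],[50,0]]
[[24,15],[26,16],[46,15],[50,0]]
[[24,15],[26,16],[46,15],[50,0]]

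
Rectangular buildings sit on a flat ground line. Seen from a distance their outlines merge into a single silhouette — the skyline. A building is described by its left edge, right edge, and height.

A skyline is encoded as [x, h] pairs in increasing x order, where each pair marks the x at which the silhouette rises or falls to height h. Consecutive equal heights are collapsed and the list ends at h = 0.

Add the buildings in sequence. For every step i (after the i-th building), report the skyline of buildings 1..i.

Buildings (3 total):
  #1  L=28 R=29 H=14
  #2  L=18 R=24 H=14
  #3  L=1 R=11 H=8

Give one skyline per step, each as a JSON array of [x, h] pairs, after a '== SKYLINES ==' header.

== SKYLINES ==
[[28,14],[29,0]]
[[18,14],[24,0],[28,14],[29,0]]
[[1,8],[11,0],[18,14],[24,0],[28,14],[29,0]]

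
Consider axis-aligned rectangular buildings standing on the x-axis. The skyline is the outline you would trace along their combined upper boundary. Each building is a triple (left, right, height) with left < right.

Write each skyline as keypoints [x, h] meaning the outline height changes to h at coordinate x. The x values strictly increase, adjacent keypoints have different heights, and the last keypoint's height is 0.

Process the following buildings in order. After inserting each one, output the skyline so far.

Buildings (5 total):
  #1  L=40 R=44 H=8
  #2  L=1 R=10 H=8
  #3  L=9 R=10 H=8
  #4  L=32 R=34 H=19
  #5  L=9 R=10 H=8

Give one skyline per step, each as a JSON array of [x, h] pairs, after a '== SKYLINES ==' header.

== SKYLINES ==
[[40,8],[44,0]]
[[1,8],[10,0],[40,8],[44,0]]
[[1,8],[10,0],[40,8],[44,0]]
[[1,8],[10,0],[32,19],[34,0],[40,8],[44,0]]
[[1,8],[10,0],[32,19],[34,0],[40,8],[44,0]]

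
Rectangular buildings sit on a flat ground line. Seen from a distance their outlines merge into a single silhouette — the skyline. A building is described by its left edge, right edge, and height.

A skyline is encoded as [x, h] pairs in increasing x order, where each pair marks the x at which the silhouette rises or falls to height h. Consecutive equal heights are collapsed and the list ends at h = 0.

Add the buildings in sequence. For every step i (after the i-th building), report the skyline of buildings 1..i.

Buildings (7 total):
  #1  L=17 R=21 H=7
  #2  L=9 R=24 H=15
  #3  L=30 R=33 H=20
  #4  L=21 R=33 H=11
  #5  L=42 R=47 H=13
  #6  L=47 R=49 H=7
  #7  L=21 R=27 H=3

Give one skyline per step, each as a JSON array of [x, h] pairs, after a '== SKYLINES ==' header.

== SKYLINES ==
[[17,7],[21,0]]
[[9,15],[24,0]]
[[9,15],[24,0],[30,20],[33,0]]
[[9,15],[24,11],[30,20],[33,0]]
[[9,15],[24,11],[30,20],[33,0],[42,13],[47,0]]
[[9,15],[24,11],[30,20],[33,0],[42,13],[47,7],[49,0]]
[[9,15],[24,11],[30,20],[33,0],[42,13],[47,7],[49,0]]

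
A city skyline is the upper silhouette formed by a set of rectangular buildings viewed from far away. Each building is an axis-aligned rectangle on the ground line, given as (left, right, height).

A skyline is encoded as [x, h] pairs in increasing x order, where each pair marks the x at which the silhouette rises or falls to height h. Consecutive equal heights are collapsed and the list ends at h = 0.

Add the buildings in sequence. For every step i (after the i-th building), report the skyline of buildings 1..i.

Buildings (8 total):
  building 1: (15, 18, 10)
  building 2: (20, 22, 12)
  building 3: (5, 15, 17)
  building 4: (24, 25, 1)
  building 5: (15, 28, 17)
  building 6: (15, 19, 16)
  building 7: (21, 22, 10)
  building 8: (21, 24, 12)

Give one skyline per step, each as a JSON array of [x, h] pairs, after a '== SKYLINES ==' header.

== SKYLINES ==
[[15,10],[18,0]]
[[15,10],[18,0],[20,12],[22,0]]
[[5,17],[15,10],[18,0],[20,12],[22,0]]
[[5,17],[15,10],[18,0],[20,12],[22,0],[24,1],[25,0]]
[[5,17],[28,0]]
[[5,17],[28,0]]
[[5,17],[28,0]]
[[5,17],[28,0]]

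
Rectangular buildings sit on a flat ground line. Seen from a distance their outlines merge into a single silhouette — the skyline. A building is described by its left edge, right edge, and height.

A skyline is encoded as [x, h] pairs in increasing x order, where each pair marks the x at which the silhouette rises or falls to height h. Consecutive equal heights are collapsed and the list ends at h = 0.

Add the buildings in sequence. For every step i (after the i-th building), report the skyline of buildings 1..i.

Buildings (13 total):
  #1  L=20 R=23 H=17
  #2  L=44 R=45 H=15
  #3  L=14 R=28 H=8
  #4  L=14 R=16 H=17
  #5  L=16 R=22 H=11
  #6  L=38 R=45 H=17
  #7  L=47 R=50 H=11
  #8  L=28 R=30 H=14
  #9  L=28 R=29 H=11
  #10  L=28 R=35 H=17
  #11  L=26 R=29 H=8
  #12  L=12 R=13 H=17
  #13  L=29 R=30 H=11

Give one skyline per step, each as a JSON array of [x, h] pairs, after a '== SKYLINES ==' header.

== SKYLINES ==
[[20,17],[23,0]]
[[20,17],[23,0],[44,15],[45,0]]
[[14,8],[20,17],[23,8],[28,0],[44,15],[45,0]]
[[14,17],[16,8],[20,17],[23,8],[28,0],[44,15],[45,0]]
[[14,17],[16,11],[20,17],[23,8],[28,0],[44,15],[45,0]]
[[14,17],[16,11],[20,17],[23,8],[28,0],[38,17],[45,0]]
[[14,17],[16,11],[20,17],[23,8],[28,0],[38,17],[45,0],[47,11],[50,0]]
[[14,17],[16,11],[20,17],[23,8],[28,14],[30,0],[38,17],[45,0],[47,11],[50,0]]
[[14,17],[16,11],[20,17],[23,8],[28,14],[30,0],[38,17],[45,0],[47,11],[50,0]]
[[14,17],[16,11],[20,17],[23,8],[28,17],[35,0],[38,17],[45,0],[47,11],[50,0]]
[[14,17],[16,11],[20,17],[23,8],[28,17],[35,0],[38,17],[45,0],[47,11],[50,0]]
[[12,17],[13,0],[14,17],[16,11],[20,17],[23,8],[28,17],[35,0],[38,17],[45,0],[47,11],[50,0]]
[[12,17],[13,0],[14,17],[16,11],[20,17],[23,8],[28,17],[35,0],[38,17],[45,0],[47,11],[50,0]]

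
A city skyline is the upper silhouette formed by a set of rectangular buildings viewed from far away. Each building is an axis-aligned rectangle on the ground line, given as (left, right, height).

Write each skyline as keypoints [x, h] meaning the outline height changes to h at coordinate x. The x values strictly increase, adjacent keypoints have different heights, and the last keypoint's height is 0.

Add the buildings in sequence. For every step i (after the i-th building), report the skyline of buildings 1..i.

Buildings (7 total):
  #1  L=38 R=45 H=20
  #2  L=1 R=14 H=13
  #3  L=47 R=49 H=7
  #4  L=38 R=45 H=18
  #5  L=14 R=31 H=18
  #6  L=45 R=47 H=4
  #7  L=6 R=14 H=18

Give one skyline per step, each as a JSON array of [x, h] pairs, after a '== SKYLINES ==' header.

== SKYLINES ==
[[38,20],[45,0]]
[[1,13],[14,0],[38,20],[45,0]]
[[1,13],[14,0],[38,20],[45,0],[47,7],[49,0]]
[[1,13],[14,0],[38,20],[45,0],[47,7],[49,0]]
[[1,13],[14,18],[31,0],[38,20],[45,0],[47,7],[49,0]]
[[1,13],[14,18],[31,0],[38,20],[45,4],[47,7],[49,0]]
[[1,13],[6,18],[31,0],[38,20],[45,4],[47,7],[49,0]]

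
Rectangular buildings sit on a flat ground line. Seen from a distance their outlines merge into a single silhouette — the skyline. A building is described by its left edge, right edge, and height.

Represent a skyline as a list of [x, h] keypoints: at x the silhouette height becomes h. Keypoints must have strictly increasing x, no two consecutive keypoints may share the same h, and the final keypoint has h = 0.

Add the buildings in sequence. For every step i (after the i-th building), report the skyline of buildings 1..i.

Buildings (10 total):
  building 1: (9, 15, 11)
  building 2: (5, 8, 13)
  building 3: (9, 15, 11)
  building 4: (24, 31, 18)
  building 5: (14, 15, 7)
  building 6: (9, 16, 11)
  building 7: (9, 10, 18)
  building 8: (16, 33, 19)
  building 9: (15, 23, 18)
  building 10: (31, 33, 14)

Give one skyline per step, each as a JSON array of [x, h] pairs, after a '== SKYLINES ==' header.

== SKYLINES ==
[[9,11],[15,0]]
[[5,13],[8,0],[9,11],[15,0]]
[[5,13],[8,0],[9,11],[15,0]]
[[5,13],[8,0],[9,11],[15,0],[24,18],[31,0]]
[[5,13],[8,0],[9,11],[15,0],[24,18],[31,0]]
[[5,13],[8,0],[9,11],[16,0],[24,18],[31,0]]
[[5,13],[8,0],[9,18],[10,11],[16,0],[24,18],[31,0]]
[[5,13],[8,0],[9,18],[10,11],[16,19],[33,0]]
[[5,13],[8,0],[9,18],[10,11],[15,18],[16,19],[33,0]]
[[5,13],[8,0],[9,18],[10,11],[15,18],[16,19],[33,0]]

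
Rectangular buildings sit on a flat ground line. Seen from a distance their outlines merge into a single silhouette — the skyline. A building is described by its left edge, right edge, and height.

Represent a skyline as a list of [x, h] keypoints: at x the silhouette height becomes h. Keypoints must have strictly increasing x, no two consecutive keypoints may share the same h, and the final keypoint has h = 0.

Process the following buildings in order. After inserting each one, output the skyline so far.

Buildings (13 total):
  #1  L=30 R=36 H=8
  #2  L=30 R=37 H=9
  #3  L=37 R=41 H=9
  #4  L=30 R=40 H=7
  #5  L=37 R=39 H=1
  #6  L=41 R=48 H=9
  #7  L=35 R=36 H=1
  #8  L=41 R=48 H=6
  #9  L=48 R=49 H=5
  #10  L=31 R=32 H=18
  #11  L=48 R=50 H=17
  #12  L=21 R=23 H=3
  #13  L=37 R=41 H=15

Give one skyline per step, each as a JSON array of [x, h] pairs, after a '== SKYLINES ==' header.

== SKYLINES ==
[[30,8],[36,0]]
[[30,9],[37,0]]
[[30,9],[41,0]]
[[30,9],[41,0]]
[[30,9],[41,0]]
[[30,9],[48,0]]
[[30,9],[48,0]]
[[30,9],[48,0]]
[[30,9],[48,5],[49,0]]
[[30,9],[31,18],[32,9],[48,5],[49,0]]
[[30,9],[31,18],[32,9],[48,17],[50,0]]
[[21,3],[23,0],[30,9],[31,18],[32,9],[48,17],[50,0]]
[[21,3],[23,0],[30,9],[31,18],[32,9],[37,15],[41,9],[48,17],[50,0]]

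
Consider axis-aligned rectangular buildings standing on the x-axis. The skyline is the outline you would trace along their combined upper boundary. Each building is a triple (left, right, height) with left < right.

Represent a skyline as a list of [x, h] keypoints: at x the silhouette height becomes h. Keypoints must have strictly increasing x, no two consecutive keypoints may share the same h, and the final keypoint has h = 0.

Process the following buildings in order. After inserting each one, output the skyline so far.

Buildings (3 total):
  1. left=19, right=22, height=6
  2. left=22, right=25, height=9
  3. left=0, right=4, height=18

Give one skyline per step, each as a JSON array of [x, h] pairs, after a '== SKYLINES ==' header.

== SKYLINES ==
[[19,6],[22,0]]
[[19,6],[22,9],[25,0]]
[[0,18],[4,0],[19,6],[22,9],[25,0]]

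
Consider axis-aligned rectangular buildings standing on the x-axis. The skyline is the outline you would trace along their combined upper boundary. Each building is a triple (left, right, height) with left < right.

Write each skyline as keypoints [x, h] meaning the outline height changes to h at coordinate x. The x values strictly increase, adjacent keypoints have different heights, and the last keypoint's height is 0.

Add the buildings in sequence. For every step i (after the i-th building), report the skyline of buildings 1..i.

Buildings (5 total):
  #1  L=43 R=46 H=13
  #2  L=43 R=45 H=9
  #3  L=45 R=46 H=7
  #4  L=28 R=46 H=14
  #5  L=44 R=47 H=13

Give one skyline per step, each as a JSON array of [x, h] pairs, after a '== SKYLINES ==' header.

== SKYLINES ==
[[43,13],[46,0]]
[[43,13],[46,0]]
[[43,13],[46,0]]
[[28,14],[46,0]]
[[28,14],[46,13],[47,0]]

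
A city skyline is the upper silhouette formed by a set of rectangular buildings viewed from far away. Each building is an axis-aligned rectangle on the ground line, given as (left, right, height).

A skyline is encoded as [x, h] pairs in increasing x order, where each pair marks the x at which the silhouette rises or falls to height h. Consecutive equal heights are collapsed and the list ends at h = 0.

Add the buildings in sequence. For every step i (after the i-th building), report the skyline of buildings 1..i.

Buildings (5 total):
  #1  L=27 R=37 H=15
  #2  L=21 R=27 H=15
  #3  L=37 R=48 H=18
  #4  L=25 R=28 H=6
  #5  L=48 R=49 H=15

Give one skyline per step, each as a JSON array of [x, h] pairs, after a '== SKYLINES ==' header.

== SKYLINES ==
[[27,15],[37,0]]
[[21,15],[37,0]]
[[21,15],[37,18],[48,0]]
[[21,15],[37,18],[48,0]]
[[21,15],[37,18],[48,15],[49,0]]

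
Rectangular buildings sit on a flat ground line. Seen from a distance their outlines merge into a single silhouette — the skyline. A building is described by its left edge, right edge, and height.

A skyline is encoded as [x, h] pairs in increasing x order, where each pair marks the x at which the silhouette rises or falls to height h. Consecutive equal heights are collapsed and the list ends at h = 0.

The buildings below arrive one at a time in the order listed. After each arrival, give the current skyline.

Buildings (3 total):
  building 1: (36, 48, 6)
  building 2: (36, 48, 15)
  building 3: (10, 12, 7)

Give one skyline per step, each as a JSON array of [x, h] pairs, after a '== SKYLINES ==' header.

== SKYLINES ==
[[36,6],[48,0]]
[[36,15],[48,0]]
[[10,7],[12,0],[36,15],[48,0]]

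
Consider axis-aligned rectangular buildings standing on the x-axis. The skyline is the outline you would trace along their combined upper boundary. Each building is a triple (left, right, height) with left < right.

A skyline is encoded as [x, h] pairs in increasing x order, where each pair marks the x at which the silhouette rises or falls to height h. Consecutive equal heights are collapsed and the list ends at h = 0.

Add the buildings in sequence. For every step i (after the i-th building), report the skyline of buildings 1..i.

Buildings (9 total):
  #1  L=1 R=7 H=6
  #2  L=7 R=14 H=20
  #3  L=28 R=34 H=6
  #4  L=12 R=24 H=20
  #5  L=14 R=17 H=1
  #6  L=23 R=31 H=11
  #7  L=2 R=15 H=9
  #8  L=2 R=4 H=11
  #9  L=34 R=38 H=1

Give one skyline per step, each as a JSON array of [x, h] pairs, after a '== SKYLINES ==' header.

== SKYLINES ==
[[1,6],[7,0]]
[[1,6],[7,20],[14,0]]
[[1,6],[7,20],[14,0],[28,6],[34,0]]
[[1,6],[7,20],[24,0],[28,6],[34,0]]
[[1,6],[7,20],[24,0],[28,6],[34,0]]
[[1,6],[7,20],[24,11],[31,6],[34,0]]
[[1,6],[2,9],[7,20],[24,11],[31,6],[34,0]]
[[1,6],[2,11],[4,9],[7,20],[24,11],[31,6],[34,0]]
[[1,6],[2,11],[4,9],[7,20],[24,11],[31,6],[34,1],[38,0]]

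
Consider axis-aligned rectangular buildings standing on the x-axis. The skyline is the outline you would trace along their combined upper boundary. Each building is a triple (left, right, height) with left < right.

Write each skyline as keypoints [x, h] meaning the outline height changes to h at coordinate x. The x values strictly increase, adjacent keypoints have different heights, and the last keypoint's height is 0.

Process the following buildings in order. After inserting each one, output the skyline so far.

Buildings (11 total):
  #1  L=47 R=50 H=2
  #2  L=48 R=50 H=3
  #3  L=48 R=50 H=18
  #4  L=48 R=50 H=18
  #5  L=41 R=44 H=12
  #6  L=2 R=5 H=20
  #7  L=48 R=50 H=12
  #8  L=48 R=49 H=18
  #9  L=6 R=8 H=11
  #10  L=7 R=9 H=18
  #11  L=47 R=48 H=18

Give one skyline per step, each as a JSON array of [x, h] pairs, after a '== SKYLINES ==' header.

== SKYLINES ==
[[47,2],[50,0]]
[[47,2],[48,3],[50,0]]
[[47,2],[48,18],[50,0]]
[[47,2],[48,18],[50,0]]
[[41,12],[44,0],[47,2],[48,18],[50,0]]
[[2,20],[5,0],[41,12],[44,0],[47,2],[48,18],[50,0]]
[[2,20],[5,0],[41,12],[44,0],[47,2],[48,18],[50,0]]
[[2,20],[5,0],[41,12],[44,0],[47,2],[48,18],[50,0]]
[[2,20],[5,0],[6,11],[8,0],[41,12],[44,0],[47,2],[48,18],[50,0]]
[[2,20],[5,0],[6,11],[7,18],[9,0],[41,12],[44,0],[47,2],[48,18],[50,0]]
[[2,20],[5,0],[6,11],[7,18],[9,0],[41,12],[44,0],[47,18],[50,0]]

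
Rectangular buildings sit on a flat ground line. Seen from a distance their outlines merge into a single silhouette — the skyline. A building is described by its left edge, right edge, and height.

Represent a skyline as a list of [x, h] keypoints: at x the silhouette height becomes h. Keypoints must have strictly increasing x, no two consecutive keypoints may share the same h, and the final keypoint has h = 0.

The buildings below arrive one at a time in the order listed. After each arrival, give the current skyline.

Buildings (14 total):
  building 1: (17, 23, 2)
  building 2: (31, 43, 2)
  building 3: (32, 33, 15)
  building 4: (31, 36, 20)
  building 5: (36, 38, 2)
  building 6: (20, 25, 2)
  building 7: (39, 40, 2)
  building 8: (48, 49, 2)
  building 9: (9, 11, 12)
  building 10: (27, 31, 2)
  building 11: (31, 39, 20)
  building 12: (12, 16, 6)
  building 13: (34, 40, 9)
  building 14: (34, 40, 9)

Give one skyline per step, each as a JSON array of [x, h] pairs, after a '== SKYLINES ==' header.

== SKYLINES ==
[[17,2],[23,0]]
[[17,2],[23,0],[31,2],[43,0]]
[[17,2],[23,0],[31,2],[32,15],[33,2],[43,0]]
[[17,2],[23,0],[31,20],[36,2],[43,0]]
[[17,2],[23,0],[31,20],[36,2],[43,0]]
[[17,2],[25,0],[31,20],[36,2],[43,0]]
[[17,2],[25,0],[31,20],[36,2],[43,0]]
[[17,2],[25,0],[31,20],[36,2],[43,0],[48,2],[49,0]]
[[9,12],[11,0],[17,2],[25,0],[31,20],[36,2],[43,0],[48,2],[49,0]]
[[9,12],[11,0],[17,2],[25,0],[27,2],[31,20],[36,2],[43,0],[48,2],[49,0]]
[[9,12],[11,0],[17,2],[25,0],[27,2],[31,20],[39,2],[43,0],[48,2],[49,0]]
[[9,12],[11,0],[12,6],[16,0],[17,2],[25,0],[27,2],[31,20],[39,2],[43,0],[48,2],[49,0]]
[[9,12],[11,0],[12,6],[16,0],[17,2],[25,0],[27,2],[31,20],[39,9],[40,2],[43,0],[48,2],[49,0]]
[[9,12],[11,0],[12,6],[16,0],[17,2],[25,0],[27,2],[31,20],[39,9],[40,2],[43,0],[48,2],[49,0]]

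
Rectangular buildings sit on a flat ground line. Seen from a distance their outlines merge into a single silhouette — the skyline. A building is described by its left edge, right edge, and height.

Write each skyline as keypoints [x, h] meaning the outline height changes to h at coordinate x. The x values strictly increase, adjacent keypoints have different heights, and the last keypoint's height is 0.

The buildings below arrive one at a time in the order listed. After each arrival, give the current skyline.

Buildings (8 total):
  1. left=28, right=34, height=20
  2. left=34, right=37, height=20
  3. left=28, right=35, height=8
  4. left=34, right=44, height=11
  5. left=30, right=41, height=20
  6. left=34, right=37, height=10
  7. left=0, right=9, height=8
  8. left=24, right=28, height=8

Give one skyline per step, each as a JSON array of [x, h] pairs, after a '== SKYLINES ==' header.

== SKYLINES ==
[[28,20],[34,0]]
[[28,20],[37,0]]
[[28,20],[37,0]]
[[28,20],[37,11],[44,0]]
[[28,20],[41,11],[44,0]]
[[28,20],[41,11],[44,0]]
[[0,8],[9,0],[28,20],[41,11],[44,0]]
[[0,8],[9,0],[24,8],[28,20],[41,11],[44,0]]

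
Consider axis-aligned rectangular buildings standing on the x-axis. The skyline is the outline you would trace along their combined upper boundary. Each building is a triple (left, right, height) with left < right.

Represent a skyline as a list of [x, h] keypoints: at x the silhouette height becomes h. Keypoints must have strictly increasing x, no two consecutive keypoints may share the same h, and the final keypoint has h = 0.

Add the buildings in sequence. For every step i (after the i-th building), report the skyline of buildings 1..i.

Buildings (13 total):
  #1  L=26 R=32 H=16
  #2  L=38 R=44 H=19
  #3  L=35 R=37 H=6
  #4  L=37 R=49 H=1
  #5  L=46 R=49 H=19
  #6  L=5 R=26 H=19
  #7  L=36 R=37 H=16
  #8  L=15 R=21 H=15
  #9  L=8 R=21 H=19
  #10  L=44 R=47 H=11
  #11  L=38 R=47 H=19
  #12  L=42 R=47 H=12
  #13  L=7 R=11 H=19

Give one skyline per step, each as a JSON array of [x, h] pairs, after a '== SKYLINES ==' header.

== SKYLINES ==
[[26,16],[32,0]]
[[26,16],[32,0],[38,19],[44,0]]
[[26,16],[32,0],[35,6],[37,0],[38,19],[44,0]]
[[26,16],[32,0],[35,6],[37,1],[38,19],[44,1],[49,0]]
[[26,16],[32,0],[35,6],[37,1],[38,19],[44,1],[46,19],[49,0]]
[[5,19],[26,16],[32,0],[35,6],[37,1],[38,19],[44,1],[46,19],[49,0]]
[[5,19],[26,16],[32,0],[35,6],[36,16],[37,1],[38,19],[44,1],[46,19],[49,0]]
[[5,19],[26,16],[32,0],[35,6],[36,16],[37,1],[38,19],[44,1],[46,19],[49,0]]
[[5,19],[26,16],[32,0],[35,6],[36,16],[37,1],[38,19],[44,1],[46,19],[49,0]]
[[5,19],[26,16],[32,0],[35,6],[36,16],[37,1],[38,19],[44,11],[46,19],[49,0]]
[[5,19],[26,16],[32,0],[35,6],[36,16],[37,1],[38,19],[49,0]]
[[5,19],[26,16],[32,0],[35,6],[36,16],[37,1],[38,19],[49,0]]
[[5,19],[26,16],[32,0],[35,6],[36,16],[37,1],[38,19],[49,0]]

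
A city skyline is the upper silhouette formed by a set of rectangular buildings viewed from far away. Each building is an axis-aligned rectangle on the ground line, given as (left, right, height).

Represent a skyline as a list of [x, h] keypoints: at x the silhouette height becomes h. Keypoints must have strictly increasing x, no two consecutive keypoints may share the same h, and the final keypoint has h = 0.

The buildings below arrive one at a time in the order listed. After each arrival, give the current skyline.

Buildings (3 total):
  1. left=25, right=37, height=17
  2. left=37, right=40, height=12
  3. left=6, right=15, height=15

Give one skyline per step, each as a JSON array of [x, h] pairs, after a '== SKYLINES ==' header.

== SKYLINES ==
[[25,17],[37,0]]
[[25,17],[37,12],[40,0]]
[[6,15],[15,0],[25,17],[37,12],[40,0]]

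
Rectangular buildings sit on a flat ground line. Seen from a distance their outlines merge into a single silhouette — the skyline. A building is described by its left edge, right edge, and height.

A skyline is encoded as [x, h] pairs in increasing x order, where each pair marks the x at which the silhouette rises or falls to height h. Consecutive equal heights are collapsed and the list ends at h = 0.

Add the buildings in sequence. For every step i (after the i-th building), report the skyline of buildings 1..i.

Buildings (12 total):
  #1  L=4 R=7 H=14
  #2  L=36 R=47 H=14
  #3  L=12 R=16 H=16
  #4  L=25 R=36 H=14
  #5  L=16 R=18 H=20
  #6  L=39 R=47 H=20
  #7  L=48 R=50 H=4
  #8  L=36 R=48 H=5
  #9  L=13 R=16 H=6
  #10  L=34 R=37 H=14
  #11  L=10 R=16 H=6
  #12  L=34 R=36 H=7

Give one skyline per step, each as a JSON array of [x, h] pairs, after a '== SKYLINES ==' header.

== SKYLINES ==
[[4,14],[7,0]]
[[4,14],[7,0],[36,14],[47,0]]
[[4,14],[7,0],[12,16],[16,0],[36,14],[47,0]]
[[4,14],[7,0],[12,16],[16,0],[25,14],[47,0]]
[[4,14],[7,0],[12,16],[16,20],[18,0],[25,14],[47,0]]
[[4,14],[7,0],[12,16],[16,20],[18,0],[25,14],[39,20],[47,0]]
[[4,14],[7,0],[12,16],[16,20],[18,0],[25,14],[39,20],[47,0],[48,4],[50,0]]
[[4,14],[7,0],[12,16],[16,20],[18,0],[25,14],[39,20],[47,5],[48,4],[50,0]]
[[4,14],[7,0],[12,16],[16,20],[18,0],[25,14],[39,20],[47,5],[48,4],[50,0]]
[[4,14],[7,0],[12,16],[16,20],[18,0],[25,14],[39,20],[47,5],[48,4],[50,0]]
[[4,14],[7,0],[10,6],[12,16],[16,20],[18,0],[25,14],[39,20],[47,5],[48,4],[50,0]]
[[4,14],[7,0],[10,6],[12,16],[16,20],[18,0],[25,14],[39,20],[47,5],[48,4],[50,0]]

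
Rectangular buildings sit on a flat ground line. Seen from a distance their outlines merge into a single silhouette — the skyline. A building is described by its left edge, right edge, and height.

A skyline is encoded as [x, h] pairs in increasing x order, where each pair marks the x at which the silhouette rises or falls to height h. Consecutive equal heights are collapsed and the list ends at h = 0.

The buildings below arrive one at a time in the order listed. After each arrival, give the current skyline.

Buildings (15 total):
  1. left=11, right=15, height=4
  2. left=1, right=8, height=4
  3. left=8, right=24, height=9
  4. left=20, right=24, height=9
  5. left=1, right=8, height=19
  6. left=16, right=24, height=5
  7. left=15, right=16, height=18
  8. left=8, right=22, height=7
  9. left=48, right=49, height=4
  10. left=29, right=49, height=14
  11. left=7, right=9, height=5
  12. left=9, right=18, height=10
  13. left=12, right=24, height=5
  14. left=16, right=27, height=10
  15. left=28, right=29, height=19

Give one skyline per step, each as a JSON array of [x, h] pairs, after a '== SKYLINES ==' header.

== SKYLINES ==
[[11,4],[15,0]]
[[1,4],[8,0],[11,4],[15,0]]
[[1,4],[8,9],[24,0]]
[[1,4],[8,9],[24,0]]
[[1,19],[8,9],[24,0]]
[[1,19],[8,9],[24,0]]
[[1,19],[8,9],[15,18],[16,9],[24,0]]
[[1,19],[8,9],[15,18],[16,9],[24,0]]
[[1,19],[8,9],[15,18],[16,9],[24,0],[48,4],[49,0]]
[[1,19],[8,9],[15,18],[16,9],[24,0],[29,14],[49,0]]
[[1,19],[8,9],[15,18],[16,9],[24,0],[29,14],[49,0]]
[[1,19],[8,9],[9,10],[15,18],[16,10],[18,9],[24,0],[29,14],[49,0]]
[[1,19],[8,9],[9,10],[15,18],[16,10],[18,9],[24,0],[29,14],[49,0]]
[[1,19],[8,9],[9,10],[15,18],[16,10],[27,0],[29,14],[49,0]]
[[1,19],[8,9],[9,10],[15,18],[16,10],[27,0],[28,19],[29,14],[49,0]]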